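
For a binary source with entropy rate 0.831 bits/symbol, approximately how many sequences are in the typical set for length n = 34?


log2|A_typical| = nH = 34 * 0.831 = 28.254, so |A_typical| ~ 2^28.254 = 3.201e+08

3.201e+08


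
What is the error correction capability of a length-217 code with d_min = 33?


Correction capability = floor((d-1)/2) = floor((33-1)/2) = 16

16 errors


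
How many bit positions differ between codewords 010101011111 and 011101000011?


Count differing positions: . . ^ . . . . ^ ^ ^ . . = 4 differences

4


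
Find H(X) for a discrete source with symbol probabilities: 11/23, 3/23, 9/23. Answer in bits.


H = -sum(p_i * log2(p_i)). Terms: -(11/23)*log2(11/23) = 0.508932; -(3/23)*log2(3/23) = 0.383296; -(9/23)*log2(9/23) = 0.529684. H = 0.508932 + 0.383296 + 0.529684 = 1.4219

1.4219 bits


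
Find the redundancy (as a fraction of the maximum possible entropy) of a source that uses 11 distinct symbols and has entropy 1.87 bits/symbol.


H_max = log2(K) = log2(11) = 3.4594 bits/symbol. Redundancy = 1 - H/H_max = 1 - 1.87/3.4594 = 1 - 0.5406 = 0.4594

0.4594


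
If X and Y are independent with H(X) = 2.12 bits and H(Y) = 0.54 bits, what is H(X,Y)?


For independent variables, H(X,Y) = H(X) + H(Y) = 2.12 + 0.54 = 2.66

2.66 bits


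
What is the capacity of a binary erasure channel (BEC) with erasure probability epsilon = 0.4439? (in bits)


C = 1 - epsilon = 1 - 0.4439 = 0.5561

0.5561 bits


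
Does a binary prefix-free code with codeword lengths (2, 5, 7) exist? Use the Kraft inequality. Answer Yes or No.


Kraft sum = sum(2^(-l_i)) = 0.2891, need <= 1. Result: satisfied (a binary prefix-free code with these lengths exists)

Yes


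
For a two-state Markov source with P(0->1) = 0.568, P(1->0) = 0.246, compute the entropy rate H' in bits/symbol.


Stationary distribution: pi_0 = p10/(p01+p10) = 0.3022, pi_1 = 0.6978. Entropy rate H' = pi_0*H(p01) + pi_1*H(p10) = 0.3022*0.9866 + 0.6978*0.8049 = 0.8598

0.8598 bits/symbol


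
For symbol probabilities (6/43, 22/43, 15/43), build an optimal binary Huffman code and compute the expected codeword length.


Huffman construction (repeatedly merge the two least-probable nodes; each merge adds 1 bit to every symbol beneath it): 6/43 + 15/43 = 21/43; 21/43 + 22/43 = 1. Resulting codeword lengths (in the order the probabilities were given): (2, 1, 2). L_avg = sum(p_i * l_i) = 6/43*2 + 22/43*1 + 15/43*2 = 64/43 = 1.4884

1.4884 bits


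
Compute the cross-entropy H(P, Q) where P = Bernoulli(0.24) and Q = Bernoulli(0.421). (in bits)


H(P,Q) = -p*log2(q) - (1-p)*log2(1-q). -0.24*log2(0.421) = 0.299546; -0.76*log2(0.579) = 0.599157. H(P,Q) = 0.299546 + 0.599157 = 0.8987

0.8987 bits


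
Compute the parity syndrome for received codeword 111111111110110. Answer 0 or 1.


Syndrome = XOR of all bits = 1 XOR 1 XOR 1 XOR 1 XOR 1 XOR 1 XOR 1 XOR 1 XOR 1 XOR 1 XOR 1 XOR 0 XOR 1 XOR 1 XOR 0 = 1

1


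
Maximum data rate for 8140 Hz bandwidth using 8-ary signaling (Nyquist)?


Rate = 2 * B * log2(M) = 2 * 8140 * 3.0 = 48840.0

48840.0 bps


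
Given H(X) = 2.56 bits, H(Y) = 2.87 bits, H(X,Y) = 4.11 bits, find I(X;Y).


I(X;Y) = H(X) + H(Y) - H(X,Y) = 2.56 + 2.87 - 4.11 = 1.32

1.32 bits


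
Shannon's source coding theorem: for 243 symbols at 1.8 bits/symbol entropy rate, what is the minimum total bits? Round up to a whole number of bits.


Minimum bits >= n * H = 243 * 1.8 = 437.4, rounded up to a whole number of bits = 438

438 bits


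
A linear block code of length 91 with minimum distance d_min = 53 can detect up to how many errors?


Detection capability = d_min - 1 = 53 - 1 = 52

52 errors


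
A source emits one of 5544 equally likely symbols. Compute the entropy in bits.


H = log2(n) = log2(5544) = 12.4367

12.4367 bits


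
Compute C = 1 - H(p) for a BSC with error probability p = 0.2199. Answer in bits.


H(p) = -p*log2(p) - (1-p)*log2(1-p) = -0.2199*log2(0.2199) - 0.7801*log2(0.7801) = 0.480499 + 0.279486 = 0.76. C = 1 - H(p) = 1 - 0.76 = 0.24

0.24 bits


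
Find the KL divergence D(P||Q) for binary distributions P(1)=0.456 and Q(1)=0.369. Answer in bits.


KL = p*log2(p/q) + (1-p)*log2((1-p)/(1-q)) = 0.456*log2(0.456/0.369) + 0.544*log2(0.544/0.631) = 0.0228

0.0228 bits


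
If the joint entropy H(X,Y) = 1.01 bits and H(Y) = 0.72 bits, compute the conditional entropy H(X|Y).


H(X|Y) = H(X,Y) - H(Y) = 1.01 - 0.72 = 0.29

0.29 bits


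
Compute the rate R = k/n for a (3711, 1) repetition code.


Rate = k/n = 1/3711

1/3711


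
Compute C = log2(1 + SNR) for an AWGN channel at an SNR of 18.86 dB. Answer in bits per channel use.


SNR_linear = 10^(18.86/10) = 76.913; C = log2(1 + SNR_linear) = log2(1 + 76.913) = 6.2838

6.2838 bits/channel use


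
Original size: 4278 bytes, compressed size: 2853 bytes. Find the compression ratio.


Ratio = original / compressed = 4278 / 2853 = 1.4995

1.4995


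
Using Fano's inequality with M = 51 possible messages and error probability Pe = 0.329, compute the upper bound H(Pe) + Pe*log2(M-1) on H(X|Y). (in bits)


H(Pe) = -Pe*log2(Pe) - (1-Pe)*log2(1-Pe) = -0.329*log2(0.329) - 0.671*log2(0.671) = 0.527664 + 0.386238 = 0.9139. Pe*log2(M-1) = 0.329*log2(50) = 1.856829. Bound = H(Pe) + Pe*log2(M-1) = 0.527664 + 0.386238 + 1.856829 = 2.7707

2.7707 bits


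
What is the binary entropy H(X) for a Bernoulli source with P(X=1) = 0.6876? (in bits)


H = -p*log2(p) - (1-p)*log2(1-p). -0.6876*log2(0.6876) = 0.371551; -0.3124*log2(0.3124) = 0.524374. H = 0.371551 + 0.524374 = 0.8959

0.8959 bits


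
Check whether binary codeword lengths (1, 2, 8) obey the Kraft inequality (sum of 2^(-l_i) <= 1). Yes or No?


Kraft sum = sum(2^(-l_i)) = 0.7539, need <= 1. Result: satisfied (a binary prefix-free code with these lengths exists)

Yes


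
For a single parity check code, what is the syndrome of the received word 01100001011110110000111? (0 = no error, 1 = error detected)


Syndrome = XOR of all bits = 0 XOR 1 XOR 1 XOR 0 XOR 0 XOR 0 XOR 0 XOR 1 XOR 0 XOR 1 XOR 1 XOR 1 XOR 1 XOR 0 XOR 1 XOR 1 XOR 0 XOR 0 XOR 0 XOR 0 XOR 1 XOR 1 XOR 1 = 0

0


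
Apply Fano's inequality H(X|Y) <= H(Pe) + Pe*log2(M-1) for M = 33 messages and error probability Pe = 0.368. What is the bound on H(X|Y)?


H(Pe) = -Pe*log2(Pe) - (1-Pe)*log2(1-Pe) = -0.368*log2(0.368) - 0.632*log2(0.632) = 0.530738 + 0.418386 = 0.9491. Pe*log2(M-1) = 0.368*log2(32) = 1.840000. Bound = H(Pe) + Pe*log2(M-1) = 0.530738 + 0.418386 + 1.840000 = 2.7891

2.7891 bits


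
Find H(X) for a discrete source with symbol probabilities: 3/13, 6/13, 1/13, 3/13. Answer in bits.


H = -sum(p_i * log2(p_i)). Terms: -(3/13)*log2(3/13) = 0.488187; -(6/13)*log2(6/13) = 0.514836; -(1/13)*log2(1/13) = 0.284649; -(3/13)*log2(3/13) = 0.488187. H = 0.488187 + 0.514836 + 0.284649 + 0.488187 = 1.7759

1.7759 bits


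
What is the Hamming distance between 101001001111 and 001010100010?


Count differing positions: ^ . . . ^ ^ ^ . ^ ^ . ^ = 7 differences

7


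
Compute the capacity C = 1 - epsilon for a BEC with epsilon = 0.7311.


C = 1 - epsilon = 1 - 0.7311 = 0.2689

0.2689 bits


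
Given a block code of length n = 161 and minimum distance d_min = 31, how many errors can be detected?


Detection capability = d_min - 1 = 31 - 1 = 30

30 errors


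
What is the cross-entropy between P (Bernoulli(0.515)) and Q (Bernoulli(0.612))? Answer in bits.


H(P,Q) = -p*log2(q) - (1-p)*log2(1-q). -0.515*log2(0.612) = 0.364824; -0.485*log2(0.388) = 0.662448. H(P,Q) = 0.364824 + 0.662448 = 1.0273

1.0273 bits


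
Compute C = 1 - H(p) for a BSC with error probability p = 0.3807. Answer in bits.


H(p) = -p*log2(p) - (1-p)*log2(1-p) = -0.3807*log2(0.3807) - 0.6193*log2(0.6193) = 0.530419 + 0.428116 = 0.9585. C = 1 - H(p) = 1 - 0.9585 = 0.0415

0.0415 bits


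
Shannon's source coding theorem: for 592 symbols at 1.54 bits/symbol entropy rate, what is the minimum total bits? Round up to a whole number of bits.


Minimum bits >= n * H = 592 * 1.54 = 911.68, rounded up to a whole number of bits = 912

912 bits


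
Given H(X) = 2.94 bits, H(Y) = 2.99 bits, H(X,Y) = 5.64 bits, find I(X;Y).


I(X;Y) = H(X) + H(Y) - H(X,Y) = 2.94 + 2.99 - 5.64 = 0.29

0.29 bits


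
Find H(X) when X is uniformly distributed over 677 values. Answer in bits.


H = log2(n) = log2(677) = 9.403

9.403 bits


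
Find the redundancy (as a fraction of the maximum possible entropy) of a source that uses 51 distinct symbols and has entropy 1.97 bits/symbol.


H_max = log2(K) = log2(51) = 5.6724 bits/symbol. Redundancy = 1 - H/H_max = 1 - 1.97/5.6724 = 1 - 0.3473 = 0.6527

0.6527


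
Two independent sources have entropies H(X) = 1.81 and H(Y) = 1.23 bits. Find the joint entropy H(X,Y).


For independent variables, H(X,Y) = H(X) + H(Y) = 1.81 + 1.23 = 3.04

3.04 bits


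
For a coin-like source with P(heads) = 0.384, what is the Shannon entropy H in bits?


H = -p*log2(p) - (1-p)*log2(1-p). -0.384*log2(0.384) = 0.530236; -0.616*log2(0.616) = 0.430583. H = 0.530236 + 0.430583 = 0.9608

0.9608 bits


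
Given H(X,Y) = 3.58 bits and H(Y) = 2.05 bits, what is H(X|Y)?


H(X|Y) = H(X,Y) - H(Y) = 3.58 - 2.05 = 1.53

1.53 bits


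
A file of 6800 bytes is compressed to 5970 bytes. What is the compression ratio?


Ratio = original / compressed = 6800 / 5970 = 1.139

1.139


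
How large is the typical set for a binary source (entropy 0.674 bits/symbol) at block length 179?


log2|A_typical| = nH = 179 * 0.674 = 120.646, so |A_typical| ~ 2^120.646 = 2.080e+36

2.080e+36


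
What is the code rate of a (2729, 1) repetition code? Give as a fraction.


Rate = k/n = 1/2729

1/2729


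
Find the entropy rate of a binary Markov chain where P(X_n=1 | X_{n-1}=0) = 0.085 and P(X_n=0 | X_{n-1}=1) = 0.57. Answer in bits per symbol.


Stationary distribution: pi_0 = p10/(p01+p10) = 0.8702, pi_1 = 0.1298. Entropy rate H' = pi_0*H(p01) + pi_1*H(p10) = 0.8702*0.4196 + 0.1298*0.9858 = 0.493

0.493 bits/symbol


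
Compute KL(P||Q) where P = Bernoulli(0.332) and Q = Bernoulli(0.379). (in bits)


KL = p*log2(p/q) + (1-p)*log2((1-p)/(1-q)) = 0.332*log2(0.332/0.379) + 0.668*log2(0.668/0.621) = 0.0069

0.0069 bits


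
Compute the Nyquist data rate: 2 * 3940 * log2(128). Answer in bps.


Rate = 2 * B * log2(M) = 2 * 3940 * 7.0 = 55160.0

55160.0 bps


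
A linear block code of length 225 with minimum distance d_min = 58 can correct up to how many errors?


Correction capability = floor((d-1)/2) = floor((58-1)/2) = 28

28 errors


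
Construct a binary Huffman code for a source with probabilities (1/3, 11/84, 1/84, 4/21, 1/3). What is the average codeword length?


Huffman construction (repeatedly merge the two least-probable nodes; each merge adds 1 bit to every symbol beneath it): 1/84 + 11/84 = 1/7; 1/7 + 4/21 = 1/3; 1/3 + 1/3 = 2/3; 1/3 + 2/3 = 1. Resulting codeword lengths (in the order the probabilities were given): (2, 3, 3, 2, 2). L_avg = sum(p_i * l_i) = 1/3*2 + 11/84*3 + 1/84*3 + 4/21*2 + 1/3*2 = 15/7 = 2.1429

2.1429 bits


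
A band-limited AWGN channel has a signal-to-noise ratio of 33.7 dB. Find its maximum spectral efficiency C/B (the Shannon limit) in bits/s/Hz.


SNR_linear = 10^(33.7/10) = 2344.2288; C/B = log2(1 + SNR_linear) = log2(1 + 2344.2288) = 11.1955

11.1955 bits/s/Hz


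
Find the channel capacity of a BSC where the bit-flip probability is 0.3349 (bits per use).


H(p) = -p*log2(p) - (1-p)*log2(1-p) = -0.3349*log2(0.3349) - 0.6651*log2(0.6651) = 0.528538 + 0.391316 = 0.9199. C = 1 - H(p) = 1 - 0.9199 = 0.0801

0.0801 bits


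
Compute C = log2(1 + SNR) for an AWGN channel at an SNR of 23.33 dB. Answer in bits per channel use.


SNR_linear = 10^(23.33/10) = 215.2782; C = log2(1 + SNR_linear) = log2(1 + 215.2782) = 7.7567

7.7567 bits/channel use


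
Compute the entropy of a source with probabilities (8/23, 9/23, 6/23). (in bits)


H = -sum(p_i * log2(p_i)). Terms: -(8/23)*log2(8/23) = 0.529935; -(9/23)*log2(9/23) = 0.529684; -(6/23)*log2(6/23) = 0.505722. H = 0.529935 + 0.529684 + 0.505722 = 1.5653

1.5653 bits


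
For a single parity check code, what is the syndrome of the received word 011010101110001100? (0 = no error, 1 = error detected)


Syndrome = XOR of all bits = 0 XOR 1 XOR 1 XOR 0 XOR 1 XOR 0 XOR 1 XOR 0 XOR 1 XOR 1 XOR 1 XOR 0 XOR 0 XOR 0 XOR 1 XOR 1 XOR 0 XOR 0 = 1

1


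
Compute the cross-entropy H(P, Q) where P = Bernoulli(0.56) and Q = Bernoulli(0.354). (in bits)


H(P,Q) = -p*log2(q) - (1-p)*log2(1-q). -0.56*log2(0.354) = 0.838980; -0.44*log2(0.646) = 0.277373. H(P,Q) = 0.838980 + 0.277373 = 1.1164

1.1164 bits


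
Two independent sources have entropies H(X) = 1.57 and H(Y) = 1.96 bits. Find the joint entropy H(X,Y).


For independent variables, H(X,Y) = H(X) + H(Y) = 1.57 + 1.96 = 3.53

3.53 bits


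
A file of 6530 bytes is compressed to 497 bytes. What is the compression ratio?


Ratio = original / compressed = 6530 / 497 = 13.1388

13.1388


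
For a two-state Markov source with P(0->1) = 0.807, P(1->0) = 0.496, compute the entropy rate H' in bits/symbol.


Stationary distribution: pi_0 = p10/(p01+p10) = 0.3807, pi_1 = 0.6193. Entropy rate H' = pi_0*H(p01) + pi_1*H(p10) = 0.3807*0.7077 + 0.6193*1.0 = 0.8887

0.8887 bits/symbol


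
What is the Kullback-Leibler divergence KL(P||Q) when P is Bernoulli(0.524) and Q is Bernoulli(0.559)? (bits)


KL = p*log2(p/q) + (1-p)*log2((1-p)/(1-q)) = 0.524*log2(0.524/0.559) + 0.476*log2(0.476/0.441) = 0.0036

0.0036 bits


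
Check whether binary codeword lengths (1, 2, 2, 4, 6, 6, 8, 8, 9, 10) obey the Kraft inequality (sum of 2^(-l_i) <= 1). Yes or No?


Kraft sum = sum(2^(-l_i)) = 1.1045, need <= 1. Result: violated (a binary prefix-free code with these lengths cannot exist)

No


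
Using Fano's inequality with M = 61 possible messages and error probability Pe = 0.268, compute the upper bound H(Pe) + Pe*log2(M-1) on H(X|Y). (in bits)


H(Pe) = -Pe*log2(Pe) - (1-Pe)*log2(1-Pe) = -0.268*log2(0.268) - 0.732*log2(0.732) = 0.509118 + 0.329462 = 0.8386. Pe*log2(M-1) = 0.268*log2(60) = 1.583047. Bound = H(Pe) + Pe*log2(M-1) = 0.509118 + 0.329462 + 1.583047 = 2.4216

2.4216 bits


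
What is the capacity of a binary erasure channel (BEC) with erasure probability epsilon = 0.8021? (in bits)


C = 1 - epsilon = 1 - 0.8021 = 0.1979

0.1979 bits


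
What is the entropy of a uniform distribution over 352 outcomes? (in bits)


H = log2(n) = log2(352) = 8.4594

8.4594 bits


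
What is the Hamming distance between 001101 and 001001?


Count differing positions: . . . ^ . . = 1 differences

1


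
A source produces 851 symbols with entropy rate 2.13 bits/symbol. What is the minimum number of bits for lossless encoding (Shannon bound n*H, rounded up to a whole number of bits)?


Minimum bits >= n * H = 851 * 2.13 = 1812.63, rounded up to a whole number of bits = 1813

1813 bits


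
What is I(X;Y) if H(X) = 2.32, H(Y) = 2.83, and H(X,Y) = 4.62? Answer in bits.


I(X;Y) = H(X) + H(Y) - H(X,Y) = 2.32 + 2.83 - 4.62 = 0.53

0.53 bits


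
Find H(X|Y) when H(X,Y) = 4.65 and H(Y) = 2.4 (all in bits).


H(X|Y) = H(X,Y) - H(Y) = 4.65 - 2.4 = 2.25

2.25 bits


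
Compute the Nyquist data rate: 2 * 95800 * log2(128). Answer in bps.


Rate = 2 * B * log2(M) = 2 * 95800 * 7.0 = 1341200.0

1341200.0 bps


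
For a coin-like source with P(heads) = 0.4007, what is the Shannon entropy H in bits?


H = -p*log2(p) - (1-p)*log2(1-p). -0.4007*log2(0.4007) = 0.528686; -0.5993*log2(0.5993) = 0.442673. H = 0.528686 + 0.442673 = 0.9714

0.9714 bits


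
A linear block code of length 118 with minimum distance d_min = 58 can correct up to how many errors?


Correction capability = floor((d-1)/2) = floor((58-1)/2) = 28

28 errors


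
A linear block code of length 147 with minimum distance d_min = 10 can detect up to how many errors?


Detection capability = d_min - 1 = 10 - 1 = 9

9 errors


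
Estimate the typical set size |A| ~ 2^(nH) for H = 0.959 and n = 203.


log2|A_typical| = nH = 203 * 0.959 = 194.677, so |A_typical| ~ 2^194.677 = 4.014e+58

4.014e+58


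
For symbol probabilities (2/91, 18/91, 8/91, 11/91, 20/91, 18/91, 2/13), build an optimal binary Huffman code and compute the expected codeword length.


Huffman construction (repeatedly merge the two least-probable nodes; each merge adds 1 bit to every symbol beneath it): 2/91 + 8/91 = 10/91; 10/91 + 11/91 = 3/13; 2/13 + 18/91 = 32/91; 18/91 + 20/91 = 38/91; 3/13 + 32/91 = 53/91; 38/91 + 53/91 = 1. Resulting codeword lengths (in the order the probabilities were given): (4, 3, 4, 3, 2, 2, 3). L_avg = sum(p_i * l_i) = 2/91*4 + 18/91*3 + 8/91*4 + 11/91*3 + 20/91*2 + 18/91*2 + 2/13*3 = 35/13 = 2.6923

2.6923 bits


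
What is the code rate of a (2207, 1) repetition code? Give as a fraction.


Rate = k/n = 1/2207

1/2207


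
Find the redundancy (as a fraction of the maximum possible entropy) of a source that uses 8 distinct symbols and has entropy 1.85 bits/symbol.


H_max = log2(K) = log2(8) = 3.0 bits/symbol. Redundancy = 1 - H/H_max = 1 - 1.85/3.0 = 1 - 0.6167 = 0.3833

0.3833


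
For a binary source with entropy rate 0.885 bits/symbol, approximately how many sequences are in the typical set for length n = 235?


log2|A_typical| = nH = 235 * 0.885 = 207.975, so |A_typical| ~ 2^207.975 = 4.043e+62

4.043e+62


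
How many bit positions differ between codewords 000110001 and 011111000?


Count differing positions: . ^ ^ . . ^ . . ^ = 4 differences

4


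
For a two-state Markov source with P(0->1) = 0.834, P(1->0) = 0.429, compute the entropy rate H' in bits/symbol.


Stationary distribution: pi_0 = p10/(p01+p10) = 0.3397, pi_1 = 0.6603. Entropy rate H' = pi_0*H(p01) + pi_1*H(p10) = 0.3397*0.6485 + 0.6603*0.9854 = 0.871

0.871 bits/symbol


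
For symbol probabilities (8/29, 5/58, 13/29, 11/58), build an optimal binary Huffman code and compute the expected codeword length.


Huffman construction (repeatedly merge the two least-probable nodes; each merge adds 1 bit to every symbol beneath it): 5/58 + 11/58 = 8/29; 8/29 + 8/29 = 16/29; 13/29 + 16/29 = 1. Resulting codeword lengths (in the order the probabilities were given): (2, 3, 1, 3). L_avg = sum(p_i * l_i) = 8/29*2 + 5/58*3 + 13/29*1 + 11/58*3 = 53/29 = 1.8276

1.8276 bits


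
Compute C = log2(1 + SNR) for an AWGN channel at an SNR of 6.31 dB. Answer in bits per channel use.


SNR_linear = 10^(6.31/10) = 4.2756; C = log2(1 + SNR_linear) = log2(1 + 4.2756) = 2.3993

2.3993 bits/channel use


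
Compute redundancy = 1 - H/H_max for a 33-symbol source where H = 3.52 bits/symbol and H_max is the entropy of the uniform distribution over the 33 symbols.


H_max = log2(K) = log2(33) = 5.0444 bits/symbol. Redundancy = 1 - H/H_max = 1 - 3.52/5.0444 = 1 - 0.6978 = 0.3022

0.3022


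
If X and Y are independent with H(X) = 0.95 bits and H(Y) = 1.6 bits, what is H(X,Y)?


For independent variables, H(X,Y) = H(X) + H(Y) = 0.95 + 1.6 = 2.55

2.55 bits


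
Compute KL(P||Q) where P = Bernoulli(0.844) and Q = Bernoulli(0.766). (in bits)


KL = p*log2(p/q) + (1-p)*log2((1-p)/(1-q)) = 0.844*log2(0.844/0.766) + 0.156*log2(0.156/0.234) = 0.0268

0.0268 bits


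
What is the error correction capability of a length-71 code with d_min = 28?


Correction capability = floor((d-1)/2) = floor((28-1)/2) = 13

13 errors


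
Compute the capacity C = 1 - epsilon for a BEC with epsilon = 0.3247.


C = 1 - epsilon = 1 - 0.3247 = 0.6753

0.6753 bits


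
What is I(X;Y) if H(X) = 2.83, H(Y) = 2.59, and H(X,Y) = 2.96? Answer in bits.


I(X;Y) = H(X) + H(Y) - H(X,Y) = 2.83 + 2.59 - 2.96 = 2.46

2.46 bits


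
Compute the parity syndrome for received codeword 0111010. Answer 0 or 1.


Syndrome = XOR of all bits = 0 XOR 1 XOR 1 XOR 1 XOR 0 XOR 1 XOR 0 = 0

0


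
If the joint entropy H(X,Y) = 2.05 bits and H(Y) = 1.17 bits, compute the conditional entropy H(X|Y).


H(X|Y) = H(X,Y) - H(Y) = 2.05 - 1.17 = 0.88

0.88 bits


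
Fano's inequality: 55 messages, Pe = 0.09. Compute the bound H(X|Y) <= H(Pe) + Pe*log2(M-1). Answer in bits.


H(Pe) = -Pe*log2(Pe) - (1-Pe)*log2(1-Pe) = -0.09*log2(0.09) - 0.91*log2(0.91) = 0.312654 + 0.123816 = 0.4365. Pe*log2(M-1) = 0.09*log2(54) = 0.517940. Bound = H(Pe) + Pe*log2(M-1) = 0.312654 + 0.123816 + 0.517940 = 0.9544

0.9544 bits


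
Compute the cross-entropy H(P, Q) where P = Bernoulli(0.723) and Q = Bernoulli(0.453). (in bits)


H(P,Q) = -p*log2(q) - (1-p)*log2(1-q). -0.723*log2(0.453) = 0.825968; -0.277*log2(0.547) = 0.241097. H(P,Q) = 0.825968 + 0.241097 = 1.0671

1.0671 bits


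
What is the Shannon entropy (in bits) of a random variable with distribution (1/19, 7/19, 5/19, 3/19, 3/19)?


H = -sum(p_i * log2(p_i)). Terms: -(1/19)*log2(1/19) = 0.223575; -(7/19)*log2(7/19) = 0.530737; -(5/19)*log2(5/19) = 0.506842; -(3/19)*log2(3/19) = 0.420468; -(3/19)*log2(3/19) = 0.420468. H = 0.223575 + 0.530737 + 0.506842 + 0.420468 + 0.420468 = 2.1021

2.1021 bits


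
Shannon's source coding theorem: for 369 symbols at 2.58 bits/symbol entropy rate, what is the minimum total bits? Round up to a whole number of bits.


Minimum bits >= n * H = 369 * 2.58 = 952.02, rounded up to a whole number of bits = 953

953 bits


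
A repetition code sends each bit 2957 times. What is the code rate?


Rate = k/n = 1/2957

1/2957


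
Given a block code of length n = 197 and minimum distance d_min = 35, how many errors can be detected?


Detection capability = d_min - 1 = 35 - 1 = 34

34 errors


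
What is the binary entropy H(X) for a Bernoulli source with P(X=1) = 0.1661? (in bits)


H = -p*log2(p) - (1-p)*log2(1-p). -0.1661*log2(0.1661) = 0.430178; -0.8339*log2(0.8339) = 0.218527. H = 0.430178 + 0.218527 = 0.6487

0.6487 bits


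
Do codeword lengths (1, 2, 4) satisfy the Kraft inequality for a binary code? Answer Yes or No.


Kraft sum = sum(2^(-l_i)) = 0.8125, need <= 1. Result: satisfied (a binary prefix-free code with these lengths exists)

Yes


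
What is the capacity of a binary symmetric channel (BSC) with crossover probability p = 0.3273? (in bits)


H(p) = -p*log2(p) - (1-p)*log2(1-p) = -0.3273*log2(0.3273) - 0.6727*log2(0.6727) = 0.527383 + 0.384761 = 0.9121. C = 1 - H(p) = 1 - 0.9121 = 0.0879

0.0879 bits


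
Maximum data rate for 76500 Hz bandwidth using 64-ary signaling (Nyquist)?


Rate = 2 * B * log2(M) = 2 * 76500 * 6.0 = 918000.0

918000.0 bps


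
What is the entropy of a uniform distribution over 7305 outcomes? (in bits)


H = log2(n) = log2(7305) = 12.8347

12.8347 bits


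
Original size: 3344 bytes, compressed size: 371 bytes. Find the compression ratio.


Ratio = original / compressed = 3344 / 371 = 9.0135

9.0135


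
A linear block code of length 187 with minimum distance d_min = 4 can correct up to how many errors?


Correction capability = floor((d-1)/2) = floor((4-1)/2) = 1

1 errors


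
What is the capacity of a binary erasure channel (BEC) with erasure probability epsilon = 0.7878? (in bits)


C = 1 - epsilon = 1 - 0.7878 = 0.2122

0.2122 bits


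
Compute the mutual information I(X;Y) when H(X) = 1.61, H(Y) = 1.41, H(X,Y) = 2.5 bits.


I(X;Y) = H(X) + H(Y) - H(X,Y) = 1.61 + 1.41 - 2.5 = 0.52

0.52 bits


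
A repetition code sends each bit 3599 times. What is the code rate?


Rate = k/n = 1/3599

1/3599


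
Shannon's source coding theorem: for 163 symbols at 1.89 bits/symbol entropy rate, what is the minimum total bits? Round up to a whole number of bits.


Minimum bits >= n * H = 163 * 1.89 = 308.07, rounded up to a whole number of bits = 309

309 bits


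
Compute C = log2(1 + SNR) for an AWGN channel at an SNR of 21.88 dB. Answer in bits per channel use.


SNR_linear = 10^(21.88/10) = 154.17; C = log2(1 + SNR_linear) = log2(1 + 154.17) = 7.2777

7.2777 bits/channel use


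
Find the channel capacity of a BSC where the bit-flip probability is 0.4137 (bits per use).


H(p) = -p*log2(p) - (1-p)*log2(1-p) = -0.4137*log2(0.4137) - 0.5863*log2(0.5863) = 0.526782 + 0.451620 = 0.9784. C = 1 - H(p) = 1 - 0.9784 = 0.0216

0.0216 bits


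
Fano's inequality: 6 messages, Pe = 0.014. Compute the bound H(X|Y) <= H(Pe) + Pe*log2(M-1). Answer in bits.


H(Pe) = -Pe*log2(Pe) - (1-Pe)*log2(1-Pe) = -0.014*log2(0.014) - 0.986*log2(0.986) = 0.086218 + 0.020056 = 0.1063. Pe*log2(M-1) = 0.014*log2(5) = 0.032507. Bound = H(Pe) + Pe*log2(M-1) = 0.086218 + 0.020056 + 0.032507 = 0.1388

0.1388 bits


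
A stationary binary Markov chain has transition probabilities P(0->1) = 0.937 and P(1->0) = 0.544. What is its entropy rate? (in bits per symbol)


Stationary distribution: pi_0 = p10/(p01+p10) = 0.3673, pi_1 = 0.6327. Entropy rate H' = pi_0*H(p01) + pi_1*H(p10) = 0.3673*0.3392 + 0.6327*0.9944 = 0.7538

0.7538 bits/symbol


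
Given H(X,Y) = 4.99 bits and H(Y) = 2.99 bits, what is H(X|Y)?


H(X|Y) = H(X,Y) - H(Y) = 4.99 - 2.99 = 2.0

2.0 bits


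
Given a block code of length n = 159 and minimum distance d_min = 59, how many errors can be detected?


Detection capability = d_min - 1 = 59 - 1 = 58

58 errors


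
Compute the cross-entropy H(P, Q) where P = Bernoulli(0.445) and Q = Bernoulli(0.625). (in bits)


H(P,Q) = -p*log2(q) - (1-p)*log2(1-q). -0.445*log2(0.625) = 0.301742; -0.555*log2(0.375) = 0.785346. H(P,Q) = 0.301742 + 0.785346 = 1.0871

1.0871 bits


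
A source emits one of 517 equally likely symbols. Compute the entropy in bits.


H = log2(n) = log2(517) = 9.014

9.014 bits


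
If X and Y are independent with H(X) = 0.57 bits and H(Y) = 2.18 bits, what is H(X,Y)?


For independent variables, H(X,Y) = H(X) + H(Y) = 0.57 + 2.18 = 2.75

2.75 bits


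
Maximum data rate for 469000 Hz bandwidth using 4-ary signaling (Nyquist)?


Rate = 2 * B * log2(M) = 2 * 469000 * 2.0 = 1876000.0

1876000.0 bps


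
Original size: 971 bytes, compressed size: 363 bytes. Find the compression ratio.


Ratio = original / compressed = 971 / 363 = 2.6749

2.6749


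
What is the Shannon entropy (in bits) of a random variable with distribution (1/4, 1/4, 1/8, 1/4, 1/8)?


H = -sum(p_i * log2(p_i)). Terms: -(1/4)*log2(1/4) = 0.500000; -(1/4)*log2(1/4) = 0.500000; -(1/8)*log2(1/8) = 0.375000; -(1/4)*log2(1/4) = 0.500000; -(1/8)*log2(1/8) = 0.375000. H = 0.500000 + 0.500000 + 0.375000 + 0.500000 + 0.375000 = 2.25

2.25 bits


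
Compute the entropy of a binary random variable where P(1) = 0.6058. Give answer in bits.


H = -p*log2(p) - (1-p)*log2(1-p). -0.6058*log2(0.6058) = 0.438046; -0.3942*log2(0.3942) = 0.529411. H = 0.438046 + 0.529411 = 0.9675

0.9675 bits


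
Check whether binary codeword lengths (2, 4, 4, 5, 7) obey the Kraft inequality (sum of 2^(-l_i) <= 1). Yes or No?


Kraft sum = sum(2^(-l_i)) = 0.4141, need <= 1. Result: satisfied (a binary prefix-free code with these lengths exists)

Yes


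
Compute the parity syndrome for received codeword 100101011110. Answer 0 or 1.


Syndrome = XOR of all bits = 1 XOR 0 XOR 0 XOR 1 XOR 0 XOR 1 XOR 0 XOR 1 XOR 1 XOR 1 XOR 1 XOR 0 = 1

1


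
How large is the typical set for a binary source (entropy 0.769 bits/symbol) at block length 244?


log2|A_typical| = nH = 244 * 0.769 = 187.636, so |A_typical| ~ 2^187.636 = 3.048e+56

3.048e+56


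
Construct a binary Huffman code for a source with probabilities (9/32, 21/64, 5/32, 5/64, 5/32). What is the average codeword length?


Huffman construction (repeatedly merge the two least-probable nodes; each merge adds 1 bit to every symbol beneath it): 5/64 + 5/32 = 15/64; 5/32 + 15/64 = 25/64; 9/32 + 21/64 = 39/64; 25/64 + 39/64 = 1. Resulting codeword lengths (in the order the probabilities were given): (2, 2, 3, 3, 2). L_avg = sum(p_i * l_i) = 9/32*2 + 21/64*2 + 5/32*3 + 5/64*3 + 5/32*2 = 143/64 = 2.2344

2.2344 bits


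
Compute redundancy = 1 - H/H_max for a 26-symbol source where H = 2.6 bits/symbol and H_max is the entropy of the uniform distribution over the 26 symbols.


H_max = log2(K) = log2(26) = 4.7004 bits/symbol. Redundancy = 1 - H/H_max = 1 - 2.6/4.7004 = 1 - 0.5531 = 0.4469

0.4469


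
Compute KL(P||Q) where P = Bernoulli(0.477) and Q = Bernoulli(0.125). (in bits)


KL = p*log2(p/q) + (1-p)*log2((1-p)/(1-q)) = 0.477*log2(0.477/0.125) + 0.523*log2(0.523/0.875) = 0.5333

0.5333 bits


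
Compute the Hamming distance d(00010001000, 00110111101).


Count differing positions: . . ^ . . ^ ^ . ^ . ^ = 5 differences

5


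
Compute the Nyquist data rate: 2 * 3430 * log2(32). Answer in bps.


Rate = 2 * B * log2(M) = 2 * 3430 * 5.0 = 34300.0

34300.0 bps


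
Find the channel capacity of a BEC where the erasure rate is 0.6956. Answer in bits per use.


C = 1 - epsilon = 1 - 0.6956 = 0.3044

0.3044 bits


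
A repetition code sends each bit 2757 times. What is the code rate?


Rate = k/n = 1/2757

1/2757


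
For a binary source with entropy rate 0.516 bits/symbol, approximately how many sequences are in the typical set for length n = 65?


log2|A_typical| = nH = 65 * 0.516 = 33.54, so |A_typical| ~ 2^33.54 = 1.249e+10

1.249e+10


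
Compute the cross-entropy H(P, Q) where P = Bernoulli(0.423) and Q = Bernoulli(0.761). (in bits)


H(P,Q) = -p*log2(q) - (1-p)*log2(1-q). -0.423*log2(0.761) = 0.166675; -0.577*log2(0.239) = 1.191457. H(P,Q) = 0.166675 + 1.191457 = 1.3581

1.3581 bits


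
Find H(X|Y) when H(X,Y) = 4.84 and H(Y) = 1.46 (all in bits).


H(X|Y) = H(X,Y) - H(Y) = 4.84 - 1.46 = 3.38

3.38 bits


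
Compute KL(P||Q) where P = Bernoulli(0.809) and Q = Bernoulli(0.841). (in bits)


KL = p*log2(p/q) + (1-p)*log2((1-p)/(1-q)) = 0.809*log2(0.809/0.841) + 0.191*log2(0.191/0.159) = 0.0053

0.0053 bits


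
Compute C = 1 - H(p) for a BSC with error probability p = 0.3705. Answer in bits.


H(p) = -p*log2(p) - (1-p)*log2(1-p) = -0.3705*log2(0.3705) - 0.6295*log2(0.6295) = 0.530724 + 0.420331 = 0.9511. C = 1 - H(p) = 1 - 0.9511 = 0.0489

0.0489 bits


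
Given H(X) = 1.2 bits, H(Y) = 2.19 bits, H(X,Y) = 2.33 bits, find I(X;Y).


I(X;Y) = H(X) + H(Y) - H(X,Y) = 1.2 + 2.19 - 2.33 = 1.06

1.06 bits


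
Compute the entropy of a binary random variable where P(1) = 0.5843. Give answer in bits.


H = -p*log2(p) - (1-p)*log2(1-p). -0.5843*log2(0.5843) = 0.452960; -0.4157*log2(0.4157) = 0.526436. H = 0.452960 + 0.526436 = 0.9794

0.9794 bits


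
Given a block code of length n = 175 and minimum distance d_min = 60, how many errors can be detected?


Detection capability = d_min - 1 = 60 - 1 = 59

59 errors


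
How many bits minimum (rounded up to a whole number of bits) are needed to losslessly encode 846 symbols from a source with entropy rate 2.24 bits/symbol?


Minimum bits >= n * H = 846 * 2.24 = 1895.04, rounded up to a whole number of bits = 1896

1896 bits


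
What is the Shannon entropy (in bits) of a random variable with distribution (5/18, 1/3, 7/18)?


H = -sum(p_i * log2(p_i)). Terms: -(5/18)*log2(5/18) = 0.513332; -(1/3)*log2(1/3) = 0.528321; -(7/18)*log2(7/18) = 0.529888. H = 0.513332 + 0.528321 + 0.529888 = 1.5715

1.5715 bits


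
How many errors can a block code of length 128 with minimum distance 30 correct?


Correction capability = floor((d-1)/2) = floor((30-1)/2) = 14

14 errors


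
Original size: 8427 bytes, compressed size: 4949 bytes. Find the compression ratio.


Ratio = original / compressed = 8427 / 4949 = 1.7028

1.7028


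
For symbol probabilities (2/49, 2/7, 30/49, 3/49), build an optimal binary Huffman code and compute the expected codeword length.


Huffman construction (repeatedly merge the two least-probable nodes; each merge adds 1 bit to every symbol beneath it): 2/49 + 3/49 = 5/49; 5/49 + 2/7 = 19/49; 19/49 + 30/49 = 1. Resulting codeword lengths (in the order the probabilities were given): (3, 2, 1, 3). L_avg = sum(p_i * l_i) = 2/49*3 + 2/7*2 + 30/49*1 + 3/49*3 = 73/49 = 1.4898

1.4898 bits


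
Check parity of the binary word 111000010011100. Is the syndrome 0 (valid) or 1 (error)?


Syndrome = XOR of all bits = 1 XOR 1 XOR 1 XOR 0 XOR 0 XOR 0 XOR 0 XOR 1 XOR 0 XOR 0 XOR 1 XOR 1 XOR 1 XOR 0 XOR 0 = 1

1


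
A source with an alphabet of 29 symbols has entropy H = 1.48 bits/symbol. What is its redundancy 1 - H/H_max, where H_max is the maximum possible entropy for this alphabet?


H_max = log2(K) = log2(29) = 4.858 bits/symbol. Redundancy = 1 - H/H_max = 1 - 1.48/4.858 = 1 - 0.3047 = 0.6953

0.6953


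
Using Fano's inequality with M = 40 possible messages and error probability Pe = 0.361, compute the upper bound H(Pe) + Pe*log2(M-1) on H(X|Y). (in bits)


H(Pe) = -Pe*log2(Pe) - (1-Pe)*log2(1-Pe) = -0.361*log2(0.361) - 0.639*log2(0.639) = 0.530644 + 0.412866 = 0.9435. Pe*log2(M-1) = 0.361*log2(39) = 1.908030. Bound = H(Pe) + Pe*log2(M-1) = 0.530644 + 0.412866 + 1.908030 = 2.8515

2.8515 bits


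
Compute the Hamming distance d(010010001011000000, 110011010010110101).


Count differing positions: ^ . . . . ^ . ^ ^ . . ^ ^ ^ . ^ . ^ = 9 differences

9


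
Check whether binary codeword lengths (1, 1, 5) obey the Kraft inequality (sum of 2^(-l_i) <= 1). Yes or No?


Kraft sum = sum(2^(-l_i)) = 1.0312, need <= 1. Result: violated (a binary prefix-free code with these lengths cannot exist)

No


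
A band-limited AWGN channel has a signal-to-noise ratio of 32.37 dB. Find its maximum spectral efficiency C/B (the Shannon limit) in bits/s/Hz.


SNR_linear = 10^(32.37/10) = 1725.8379; C/B = log2(1 + SNR_linear) = log2(1 + 1725.8379) = 10.7539

10.7539 bits/s/Hz


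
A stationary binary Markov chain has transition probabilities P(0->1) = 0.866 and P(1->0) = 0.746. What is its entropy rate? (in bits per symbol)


Stationary distribution: pi_0 = p10/(p01+p10) = 0.4628, pi_1 = 0.5372. Entropy rate H' = pi_0*H(p01) + pi_1*H(p10) = 0.4628*0.5683 + 0.5372*0.8176 = 0.7022

0.7022 bits/symbol


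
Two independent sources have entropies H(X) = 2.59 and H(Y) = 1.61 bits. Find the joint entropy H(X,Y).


For independent variables, H(X,Y) = H(X) + H(Y) = 2.59 + 1.61 = 4.2

4.2 bits


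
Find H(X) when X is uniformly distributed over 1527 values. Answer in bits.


H = log2(n) = log2(1527) = 10.5765

10.5765 bits


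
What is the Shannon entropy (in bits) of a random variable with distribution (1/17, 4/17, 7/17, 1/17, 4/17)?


H = -sum(p_i * log2(p_i)). Terms: -(1/17)*log2(1/17) = 0.240439; -(4/17)*log2(4/17) = 0.491168; -(7/17)*log2(7/17) = 0.527103; -(1/17)*log2(1/17) = 0.240439; -(4/17)*log2(4/17) = 0.491168. H = 0.240439 + 0.491168 + 0.527103 + 0.240439 + 0.491168 = 1.9903

1.9903 bits


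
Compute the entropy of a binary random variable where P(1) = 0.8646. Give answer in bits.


H = -p*log2(p) - (1-p)*log2(1-p). -0.8646*log2(0.8646) = 0.181475; -0.1354*log2(0.1354) = 0.390588. H = 0.181475 + 0.390588 = 0.5721

0.5721 bits


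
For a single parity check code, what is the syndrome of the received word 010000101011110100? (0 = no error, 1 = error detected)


Syndrome = XOR of all bits = 0 XOR 1 XOR 0 XOR 0 XOR 0 XOR 0 XOR 1 XOR 0 XOR 1 XOR 0 XOR 1 XOR 1 XOR 1 XOR 1 XOR 0 XOR 1 XOR 0 XOR 0 = 0

0


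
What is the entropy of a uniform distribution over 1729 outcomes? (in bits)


H = log2(n) = log2(1729) = 10.7557

10.7557 bits


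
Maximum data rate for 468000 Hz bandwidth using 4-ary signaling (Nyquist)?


Rate = 2 * B * log2(M) = 2 * 468000 * 2.0 = 1872000.0

1872000.0 bps


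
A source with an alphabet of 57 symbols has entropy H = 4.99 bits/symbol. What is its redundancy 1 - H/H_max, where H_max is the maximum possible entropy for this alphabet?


H_max = log2(K) = log2(57) = 5.8329 bits/symbol. Redundancy = 1 - H/H_max = 1 - 4.99/5.8329 = 1 - 0.8555 = 0.1445

0.1445


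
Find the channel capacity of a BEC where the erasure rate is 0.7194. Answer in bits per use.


C = 1 - epsilon = 1 - 0.7194 = 0.2806

0.2806 bits


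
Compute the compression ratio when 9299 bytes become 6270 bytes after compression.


Ratio = original / compressed = 9299 / 6270 = 1.4831

1.4831


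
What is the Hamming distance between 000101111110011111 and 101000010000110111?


Count differing positions: ^ . ^ ^ . ^ ^ . ^ ^ ^ . ^ . ^ . . . = 10 differences

10


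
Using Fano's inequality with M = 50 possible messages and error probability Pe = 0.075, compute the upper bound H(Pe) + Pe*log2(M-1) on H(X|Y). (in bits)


H(Pe) = -Pe*log2(Pe) - (1-Pe)*log2(1-Pe) = -0.075*log2(0.075) - 0.925*log2(0.925) = 0.280272 + 0.104039 = 0.3843. Pe*log2(M-1) = 0.075*log2(49) = 0.421103. Bound = H(Pe) + Pe*log2(M-1) = 0.280272 + 0.104039 + 0.421103 = 0.8054

0.8054 bits


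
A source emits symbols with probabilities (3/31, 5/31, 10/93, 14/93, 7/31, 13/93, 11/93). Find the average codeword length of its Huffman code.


Huffman construction (repeatedly merge the two least-probable nodes; each merge adds 1 bit to every symbol beneath it): 3/31 + 10/93 = 19/93; 11/93 + 13/93 = 8/31; 14/93 + 5/31 = 29/93; 19/93 + 7/31 = 40/93; 8/31 + 29/93 = 53/93; 40/93 + 53/93 = 1. Resulting codeword lengths (in the order the probabilities were given): (3, 3, 3, 3, 2, 3, 3). L_avg = sum(p_i * l_i) = 3/31*3 + 5/31*3 + 10/93*3 + 14/93*3 + 7/31*2 + 13/93*3 + 11/93*3 = 86/31 = 2.7742

2.7742 bits


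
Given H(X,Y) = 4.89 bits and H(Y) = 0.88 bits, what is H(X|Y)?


H(X|Y) = H(X,Y) - H(Y) = 4.89 - 0.88 = 4.01

4.01 bits


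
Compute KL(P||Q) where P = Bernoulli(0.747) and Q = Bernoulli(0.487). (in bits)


KL = p*log2(p/q) + (1-p)*log2((1-p)/(1-q)) = 0.747*log2(0.747/0.487) + 0.253*log2(0.253/0.513) = 0.203

0.203 bits


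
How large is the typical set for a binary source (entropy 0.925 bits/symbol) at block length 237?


log2|A_typical| = nH = 237 * 0.925 = 219.225, so |A_typical| ~ 2^219.225 = 9.847e+65

9.847e+65


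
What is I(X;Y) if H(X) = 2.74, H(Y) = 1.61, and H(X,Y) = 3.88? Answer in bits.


I(X;Y) = H(X) + H(Y) - H(X,Y) = 2.74 + 1.61 - 3.88 = 0.47

0.47 bits


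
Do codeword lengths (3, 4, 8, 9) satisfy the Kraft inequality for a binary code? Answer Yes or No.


Kraft sum = sum(2^(-l_i)) = 0.1934, need <= 1. Result: satisfied (a binary prefix-free code with these lengths exists)

Yes


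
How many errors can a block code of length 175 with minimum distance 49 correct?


Correction capability = floor((d-1)/2) = floor((49-1)/2) = 24

24 errors


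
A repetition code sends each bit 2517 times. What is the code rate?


Rate = k/n = 1/2517

1/2517


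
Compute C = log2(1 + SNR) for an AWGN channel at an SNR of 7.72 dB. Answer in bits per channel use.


SNR_linear = 10^(7.72/10) = 5.9156; C = log2(1 + SNR_linear) = log2(1 + 5.9156) = 2.7899

2.7899 bits/channel use


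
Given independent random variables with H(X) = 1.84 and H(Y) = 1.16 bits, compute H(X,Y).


For independent variables, H(X,Y) = H(X) + H(Y) = 1.84 + 1.16 = 3.0

3.0 bits


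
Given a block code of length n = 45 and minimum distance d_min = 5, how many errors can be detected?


Detection capability = d_min - 1 = 5 - 1 = 4

4 errors


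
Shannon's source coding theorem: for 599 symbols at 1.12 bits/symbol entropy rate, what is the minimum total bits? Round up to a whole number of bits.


Minimum bits >= n * H = 599 * 1.12 = 670.88, rounded up to a whole number of bits = 671

671 bits


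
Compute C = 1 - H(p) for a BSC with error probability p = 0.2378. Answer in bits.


H(p) = -p*log2(p) - (1-p)*log2(1-p) = -0.2378*log2(0.2378) - 0.7622*log2(0.7622) = 0.492764 + 0.298598 = 0.7914. C = 1 - H(p) = 1 - 0.7914 = 0.2086

0.2086 bits
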